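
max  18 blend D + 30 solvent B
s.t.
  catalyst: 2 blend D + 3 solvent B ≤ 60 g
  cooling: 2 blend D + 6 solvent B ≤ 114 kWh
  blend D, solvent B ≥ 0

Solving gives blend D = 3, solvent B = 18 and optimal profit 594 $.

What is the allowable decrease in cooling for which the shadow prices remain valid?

54

Binding constraints: catalyst, cooling. The basis is B = [[2,3],[2,6]] with det 6.
Per unit decrease in cooling, x* moves by d = (0.5, -0.3333).
The basis stays optimal until solvent B reaches 0; allowable decrease = 54 kWh.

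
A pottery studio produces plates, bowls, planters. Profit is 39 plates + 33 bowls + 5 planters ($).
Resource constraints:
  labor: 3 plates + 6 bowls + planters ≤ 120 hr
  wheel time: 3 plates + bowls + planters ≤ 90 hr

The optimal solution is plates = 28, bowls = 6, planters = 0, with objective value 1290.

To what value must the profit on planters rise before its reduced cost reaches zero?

Both labor and wheel time are binding at x*.
The binding rows give the dual system: 3·y_labor + 3·y_wheel time = 39 and 6·y_labor + 1·y_wheel time = 33.
→ y_labor = 4 and y_wheel time = 9.
planters enters the basis when its profit ≥ yᵀa₃ = 4·1 + 9·1 = 13.

13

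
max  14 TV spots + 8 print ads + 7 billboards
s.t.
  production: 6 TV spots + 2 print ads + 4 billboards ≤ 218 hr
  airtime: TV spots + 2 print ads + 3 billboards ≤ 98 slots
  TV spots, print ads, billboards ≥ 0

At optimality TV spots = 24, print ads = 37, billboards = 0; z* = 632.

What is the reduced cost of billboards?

Both production and airtime are binding at x*.
Dual feasibility on the basic columns requires 6·y_production + 1·y_airtime = 14, 2·y_production + 2·y_airtime = 8.
This yields shadow prices y_production = 2, y_airtime = 2.
Reduced cost of billboards: c₃ − yᵀa₃ = 7 − (2·4 + 2·3) = 7 − 14 = -7.

-7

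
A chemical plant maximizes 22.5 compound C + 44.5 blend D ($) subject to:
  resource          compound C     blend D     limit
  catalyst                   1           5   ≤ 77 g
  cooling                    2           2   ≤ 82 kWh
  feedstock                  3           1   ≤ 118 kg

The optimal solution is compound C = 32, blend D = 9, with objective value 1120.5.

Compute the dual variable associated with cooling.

8.5

Binding: catalyst and cooling. Non-binding: feedstock (13 unused).
Slack constraints have shadow price 0 (complementary slackness).
From A_Bᵀ y = c: 1·y_catalyst + 2·y_cooling = 22.5; 5·y_catalyst + 2·y_cooling = 44.5.
Solving: y_catalyst = 5.5, y_cooling = 8.5.
Shadow price of cooling = 8.5.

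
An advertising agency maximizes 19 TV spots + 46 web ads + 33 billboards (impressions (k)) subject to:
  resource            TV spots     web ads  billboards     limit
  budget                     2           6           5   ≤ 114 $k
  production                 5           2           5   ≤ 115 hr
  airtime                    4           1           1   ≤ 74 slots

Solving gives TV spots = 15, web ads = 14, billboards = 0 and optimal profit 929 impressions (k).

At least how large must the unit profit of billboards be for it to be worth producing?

38.5

At the optimum: budget uses 114 of 114 (binding); production uses 103 of 115 (slack = 12); airtime uses 74 of 74 (binding).
Since production is not tight, its dual is 0.
From A_Bᵀ y = c: 2·y_budget + 4·y_airtime = 19; 6·y_budget + 1·y_airtime = 46.
→ y_budget = 7.5 and y_airtime = 1.
billboards enters the basis when its profit ≥ yᵀa₃ = 7.5·5 + 1·1 = 38.5.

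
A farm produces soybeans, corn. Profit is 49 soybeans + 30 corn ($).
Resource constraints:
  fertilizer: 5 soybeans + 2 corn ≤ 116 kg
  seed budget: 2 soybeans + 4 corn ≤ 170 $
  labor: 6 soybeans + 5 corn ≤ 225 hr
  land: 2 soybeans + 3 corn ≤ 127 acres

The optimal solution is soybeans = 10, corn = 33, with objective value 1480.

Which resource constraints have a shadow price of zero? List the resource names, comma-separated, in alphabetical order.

land, seed budget

fertilizer: 116/116 (binding)
seed budget: 152/170 (slack 18)
labor: 225/225 (binding)
land: 119/127 (slack 8)
By complementary slackness, a constraint with positive slack has shadow price 0 → land, seed budget.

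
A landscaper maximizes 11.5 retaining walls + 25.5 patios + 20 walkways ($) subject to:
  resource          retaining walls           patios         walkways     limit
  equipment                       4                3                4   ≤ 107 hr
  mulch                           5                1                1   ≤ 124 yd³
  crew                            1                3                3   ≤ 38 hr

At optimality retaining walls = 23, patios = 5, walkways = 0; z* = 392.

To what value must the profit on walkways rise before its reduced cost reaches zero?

Binding: equipment and crew. Non-binding: mulch (4 unused).
Since mulch is not tight, its dual is 0.
Dual feasibility on the basic columns requires 4·y_equipment + 1·y_crew = 11.5, 3·y_equipment + 3·y_crew = 25.5.
Solving: y_equipment = 1, y_crew = 7.5.
walkways enters the basis when its profit ≥ yᵀa₃ = 1·4 + 7.5·3 = 26.5.

26.5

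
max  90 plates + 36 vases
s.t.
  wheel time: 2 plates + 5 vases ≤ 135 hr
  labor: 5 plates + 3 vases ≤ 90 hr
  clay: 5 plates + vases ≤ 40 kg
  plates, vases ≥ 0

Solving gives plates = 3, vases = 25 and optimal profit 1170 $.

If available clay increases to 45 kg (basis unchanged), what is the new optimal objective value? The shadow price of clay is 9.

Δb = 5, so new z* = 1170 + (9)·(5) = 1170 + 45 = 1215.

1215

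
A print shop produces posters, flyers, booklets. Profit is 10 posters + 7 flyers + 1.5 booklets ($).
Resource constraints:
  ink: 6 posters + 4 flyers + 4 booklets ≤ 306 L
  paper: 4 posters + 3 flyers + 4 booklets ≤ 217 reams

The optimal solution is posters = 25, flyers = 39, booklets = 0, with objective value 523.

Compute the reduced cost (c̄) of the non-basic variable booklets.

Both ink and paper are binding at x*.
Dual feasibility on the basic columns requires 6·y_ink + 4·y_paper = 10, 4·y_ink + 3·y_paper = 7.
→ y_ink = 1 and y_paper = 1.
Reduced cost of booklets: c₃ − yᵀa₃ = 1.5 − (1·4 + 1·4) = 1.5 − 8 = -6.5.

-6.5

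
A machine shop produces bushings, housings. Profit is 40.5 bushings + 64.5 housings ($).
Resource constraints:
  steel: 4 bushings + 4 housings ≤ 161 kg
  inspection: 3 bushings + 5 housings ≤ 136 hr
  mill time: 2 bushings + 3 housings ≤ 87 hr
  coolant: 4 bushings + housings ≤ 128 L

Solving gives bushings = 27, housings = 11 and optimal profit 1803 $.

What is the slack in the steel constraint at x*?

9

steel used = 4·27 + 4·11 = 152; slack = 161 − 152 = 9.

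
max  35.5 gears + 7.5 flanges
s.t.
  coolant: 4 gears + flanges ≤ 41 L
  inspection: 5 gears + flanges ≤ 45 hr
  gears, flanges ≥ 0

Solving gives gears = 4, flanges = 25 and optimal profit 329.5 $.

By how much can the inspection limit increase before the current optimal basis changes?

6.25

Binding constraints: coolant, inspection. The basis is B = [[4,1],[5,1]] with det -1.
Per unit increase in inspection, x* moves by d = (1, -4).
The basis stays optimal until flanges reaches 0; allowable increase = 6.25 hr.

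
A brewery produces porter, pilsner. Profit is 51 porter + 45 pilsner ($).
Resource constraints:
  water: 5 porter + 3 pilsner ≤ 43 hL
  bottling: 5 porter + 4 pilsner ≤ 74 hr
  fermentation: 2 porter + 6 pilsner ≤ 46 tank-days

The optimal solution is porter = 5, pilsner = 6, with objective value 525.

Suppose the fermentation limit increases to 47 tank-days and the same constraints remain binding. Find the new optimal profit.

Binding: water and fermentation. Non-binding: bottling (25 unused).
Slack constraints have shadow price 0 (complementary slackness).
From A_Bᵀ y = c: 5·y_water + 2·y_fermentation = 51; 3·y_water + 6·y_fermentation = 45.
This yields shadow prices y_water = 9, y_fermentation = 3.
Δz = y_fermentation·Δb = 3 × (1) = 3, so new z* = 525 + 3 = 528.

528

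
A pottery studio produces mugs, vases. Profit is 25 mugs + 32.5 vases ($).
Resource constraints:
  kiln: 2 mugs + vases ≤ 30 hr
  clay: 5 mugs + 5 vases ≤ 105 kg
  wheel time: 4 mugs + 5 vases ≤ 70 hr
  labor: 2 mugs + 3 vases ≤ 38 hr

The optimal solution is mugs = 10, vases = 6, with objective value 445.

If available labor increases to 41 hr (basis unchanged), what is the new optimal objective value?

At the optimum: kiln uses 26 of 30 (slack = 4); clay uses 80 of 105 (slack = 25); wheel time uses 70 of 70 (binding); labor uses 38 of 38 (binding).
By complementary slackness, y = 0 for the non-binding constraints.
From A_Bᵀ y = c: 4·y_wheel time + 2·y_labor = 25; 5·y_wheel time + 3·y_labor = 32.5.
→ y_wheel time = 5 and y_labor = 2.5.
Δz = y_labor·Δb = 2.5 × (3) = 7.5, so new z* = 445 + 7.5 = 452.5.

452.5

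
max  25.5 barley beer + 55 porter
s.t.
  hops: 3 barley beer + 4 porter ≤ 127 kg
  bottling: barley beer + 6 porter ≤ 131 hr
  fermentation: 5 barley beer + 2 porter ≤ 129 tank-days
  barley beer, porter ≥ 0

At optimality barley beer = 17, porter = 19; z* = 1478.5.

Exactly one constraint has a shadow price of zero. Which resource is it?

hops: 127/127 (binding)
bottling: 131/131 (binding)
fermentation: 123/129 (slack 6)
By complementary slackness, a constraint with positive slack has shadow price 0 → fermentation.

fermentation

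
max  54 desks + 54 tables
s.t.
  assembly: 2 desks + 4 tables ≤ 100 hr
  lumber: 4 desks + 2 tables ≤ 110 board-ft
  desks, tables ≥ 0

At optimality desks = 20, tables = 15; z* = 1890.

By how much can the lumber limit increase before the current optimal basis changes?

90

Binding constraints: assembly, lumber. The basis is B = [[2,4],[4,2]] with det -12.
Per unit increase in lumber, x* moves by d = (0.3333, -0.1667).
The basis stays optimal until tables reaches 0; allowable increase = 90 board-ft.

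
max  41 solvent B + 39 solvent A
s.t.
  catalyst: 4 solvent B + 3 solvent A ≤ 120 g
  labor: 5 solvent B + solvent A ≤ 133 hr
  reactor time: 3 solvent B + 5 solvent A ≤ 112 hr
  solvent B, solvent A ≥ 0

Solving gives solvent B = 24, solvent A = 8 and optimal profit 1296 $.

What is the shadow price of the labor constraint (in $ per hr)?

0

Binding: catalyst and reactor time. Non-binding: labor (5 unused).
Slack constraints have shadow price 0 (complementary slackness).
Dual feasibility on the basic columns requires 4·y_catalyst + 3·y_reactor time = 41, 3·y_catalyst + 5·y_reactor time = 39.
→ y_catalyst = 8 and y_reactor time = 3.
Shadow price of labor = 0.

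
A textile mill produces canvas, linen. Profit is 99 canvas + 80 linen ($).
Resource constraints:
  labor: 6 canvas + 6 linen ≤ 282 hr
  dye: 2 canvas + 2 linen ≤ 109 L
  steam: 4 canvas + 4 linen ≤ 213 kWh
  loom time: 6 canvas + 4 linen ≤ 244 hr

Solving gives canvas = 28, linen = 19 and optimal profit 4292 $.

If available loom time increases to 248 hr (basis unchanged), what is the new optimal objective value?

4330

At the optimum: labor uses 282 of 282 (binding); dye uses 94 of 109 (slack = 15); steam uses 188 of 213 (slack = 25); loom time uses 244 of 244 (binding).
By complementary slackness, y = 0 for the non-binding constraints.
From A_Bᵀ y = c: 6·y_labor + 6·y_loom time = 99; 6·y_labor + 4·y_loom time = 80.
This yields shadow prices y_labor = 7, y_loom time = 9.5.
Δz = y_loom time·Δb = 9.5 × (4) = 38, so new z* = 4292 + 38 = 4330.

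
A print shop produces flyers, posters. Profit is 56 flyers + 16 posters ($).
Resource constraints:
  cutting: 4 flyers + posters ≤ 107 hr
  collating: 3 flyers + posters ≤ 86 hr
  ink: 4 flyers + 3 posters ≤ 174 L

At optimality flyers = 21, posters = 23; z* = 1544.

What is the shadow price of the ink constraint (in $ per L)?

At the optimum: cutting uses 107 of 107 (binding); collating uses 86 of 86 (binding); ink uses 153 of 174 (slack = 21).
Since ink is not tight, its dual is 0.
From A_Bᵀ y = c: 4·y_cutting + 3·y_collating = 56; 1·y_cutting + 1·y_collating = 16.
This yields shadow prices y_cutting = 8, y_collating = 8.
Shadow price of ink = 0.

0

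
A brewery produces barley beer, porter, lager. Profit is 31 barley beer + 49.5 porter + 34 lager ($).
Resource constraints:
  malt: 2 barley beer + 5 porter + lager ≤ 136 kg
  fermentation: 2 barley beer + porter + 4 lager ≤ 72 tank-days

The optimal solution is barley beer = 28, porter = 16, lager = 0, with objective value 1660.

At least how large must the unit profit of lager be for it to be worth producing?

36.5

Both malt and fermentation are binding at x*.
The binding rows give the dual system: 2·y_malt + 2·y_fermentation = 31 and 5·y_malt + 1·y_fermentation = 49.5.
Solving: y_malt = 8.5, y_fermentation = 7.
lager enters the basis when its profit ≥ yᵀa₃ = 8.5·1 + 7·4 = 36.5.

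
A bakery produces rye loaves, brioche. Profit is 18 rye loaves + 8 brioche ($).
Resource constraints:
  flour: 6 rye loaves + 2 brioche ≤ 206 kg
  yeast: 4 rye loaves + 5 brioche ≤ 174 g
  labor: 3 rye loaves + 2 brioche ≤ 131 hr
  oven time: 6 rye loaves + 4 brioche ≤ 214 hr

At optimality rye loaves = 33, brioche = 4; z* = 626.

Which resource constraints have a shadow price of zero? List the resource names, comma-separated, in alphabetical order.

flour: 206/206 (binding)
yeast: 152/174 (slack 22)
labor: 107/131 (slack 24)
oven time: 214/214 (binding)
By complementary slackness, a constraint with positive slack has shadow price 0 → labor, yeast.

labor, yeast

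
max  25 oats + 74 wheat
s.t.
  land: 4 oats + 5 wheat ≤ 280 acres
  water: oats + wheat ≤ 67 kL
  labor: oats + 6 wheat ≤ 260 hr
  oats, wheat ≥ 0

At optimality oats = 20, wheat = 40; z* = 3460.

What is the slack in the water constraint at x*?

7

water used = 1·20 + 1·40 = 60; slack = 67 − 60 = 7.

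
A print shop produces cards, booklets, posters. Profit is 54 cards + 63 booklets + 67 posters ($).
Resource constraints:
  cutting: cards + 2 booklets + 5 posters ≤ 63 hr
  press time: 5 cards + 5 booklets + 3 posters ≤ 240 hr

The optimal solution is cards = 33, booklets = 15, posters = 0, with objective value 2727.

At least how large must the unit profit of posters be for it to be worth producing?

72

Check each constraint at x*: cutting 63/63 (tight); press time 240/240 (tight).
Dual feasibility on the basic columns requires 1·y_cutting + 5·y_press time = 54, 2·y_cutting + 5·y_press time = 63.
Solving: y_cutting = 9, y_press time = 9.
posters enters the basis when its profit ≥ yᵀa₃ = 9·5 + 9·3 = 72.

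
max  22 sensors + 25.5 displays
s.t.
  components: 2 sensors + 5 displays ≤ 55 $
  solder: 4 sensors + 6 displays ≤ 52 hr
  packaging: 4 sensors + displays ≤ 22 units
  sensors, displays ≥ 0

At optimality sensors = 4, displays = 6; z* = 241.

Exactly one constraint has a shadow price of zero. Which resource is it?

components: 38/55 (slack 17)
solder: 52/52 (binding)
packaging: 22/22 (binding)
By complementary slackness, a constraint with positive slack has shadow price 0 → components.

components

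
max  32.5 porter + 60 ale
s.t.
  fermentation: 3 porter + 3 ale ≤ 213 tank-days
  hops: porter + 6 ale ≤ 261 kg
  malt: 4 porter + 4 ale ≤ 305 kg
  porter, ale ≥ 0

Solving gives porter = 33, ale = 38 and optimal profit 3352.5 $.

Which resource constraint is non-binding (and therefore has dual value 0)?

malt

fermentation: 213/213 (binding)
hops: 261/261 (binding)
malt: 284/305 (slack 21)
By complementary slackness, a constraint with positive slack has shadow price 0 → malt.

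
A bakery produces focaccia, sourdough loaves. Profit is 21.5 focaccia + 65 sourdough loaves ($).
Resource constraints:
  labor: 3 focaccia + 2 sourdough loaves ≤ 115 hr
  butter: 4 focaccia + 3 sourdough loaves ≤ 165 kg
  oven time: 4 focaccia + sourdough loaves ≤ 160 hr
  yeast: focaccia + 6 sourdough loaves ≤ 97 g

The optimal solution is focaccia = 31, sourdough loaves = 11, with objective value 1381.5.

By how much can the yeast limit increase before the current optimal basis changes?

Binding constraints: labor, yeast. The basis is B = [[3,2],[1,6]] with det 16.
Per unit increase in yeast, x* moves by d = (-0.125, 0.1875).
The basis stays optimal until butter becomes binding; allowable increase = 128 g.

128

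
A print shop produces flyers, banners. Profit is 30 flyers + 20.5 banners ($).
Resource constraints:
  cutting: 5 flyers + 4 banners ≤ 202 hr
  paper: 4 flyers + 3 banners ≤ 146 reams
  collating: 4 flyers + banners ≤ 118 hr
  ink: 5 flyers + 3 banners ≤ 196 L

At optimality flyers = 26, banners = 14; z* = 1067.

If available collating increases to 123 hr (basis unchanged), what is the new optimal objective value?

Binding: paper and collating. Non-binding: cutting (16 unused), ink (24 unused).
Since cutting, ink are not tight, their duals are 0.
Dual feasibility on the basic columns requires 4·y_paper + 4·y_collating = 30, 3·y_paper + 1·y_collating = 20.5.
Solving: y_paper = 6.5, y_collating = 1.
Δz = y_collating·Δb = 1 × (5) = 5, so new z* = 1067 + 5 = 1072.

1072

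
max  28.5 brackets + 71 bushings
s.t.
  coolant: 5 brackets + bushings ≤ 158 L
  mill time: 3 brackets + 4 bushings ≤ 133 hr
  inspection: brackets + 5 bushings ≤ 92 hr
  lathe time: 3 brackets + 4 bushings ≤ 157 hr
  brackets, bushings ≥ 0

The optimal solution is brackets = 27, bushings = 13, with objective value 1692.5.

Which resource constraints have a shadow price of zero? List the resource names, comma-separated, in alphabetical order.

coolant, lathe time

coolant: 148/158 (slack 10)
mill time: 133/133 (binding)
inspection: 92/92 (binding)
lathe time: 133/157 (slack 24)
By complementary slackness, a constraint with positive slack has shadow price 0 → coolant, lathe time.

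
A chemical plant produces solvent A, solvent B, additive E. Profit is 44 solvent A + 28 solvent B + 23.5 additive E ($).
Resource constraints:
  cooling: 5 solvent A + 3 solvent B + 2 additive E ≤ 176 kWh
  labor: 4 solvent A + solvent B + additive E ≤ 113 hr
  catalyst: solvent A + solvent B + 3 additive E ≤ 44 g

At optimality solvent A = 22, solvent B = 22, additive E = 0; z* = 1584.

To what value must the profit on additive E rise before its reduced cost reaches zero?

28

Check each constraint at x*: cooling 176/176 (tight); labor 110/113 (slack 3); catalyst 44/44 (tight).
Slack constraints have shadow price 0 (complementary slackness).
The binding rows give the dual system: 5·y_cooling + 1·y_catalyst = 44 and 3·y_cooling + 1·y_catalyst = 28.
This yields shadow prices y_cooling = 8, y_catalyst = 4.
additive E enters the basis when its profit ≥ yᵀa₃ = 8·2 + 4·3 = 28.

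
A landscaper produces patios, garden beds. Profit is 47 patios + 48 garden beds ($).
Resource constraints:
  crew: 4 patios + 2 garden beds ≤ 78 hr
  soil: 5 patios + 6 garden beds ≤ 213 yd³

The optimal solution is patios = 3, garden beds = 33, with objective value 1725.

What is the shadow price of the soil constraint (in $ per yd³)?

7

Check each constraint at x*: crew 78/78 (tight); soil 213/213 (tight).
From A_Bᵀ y = c: 4·y_crew + 5·y_soil = 47; 2·y_crew + 6·y_soil = 48.
→ y_crew = 3 and y_soil = 7.
Shadow price of soil = 7.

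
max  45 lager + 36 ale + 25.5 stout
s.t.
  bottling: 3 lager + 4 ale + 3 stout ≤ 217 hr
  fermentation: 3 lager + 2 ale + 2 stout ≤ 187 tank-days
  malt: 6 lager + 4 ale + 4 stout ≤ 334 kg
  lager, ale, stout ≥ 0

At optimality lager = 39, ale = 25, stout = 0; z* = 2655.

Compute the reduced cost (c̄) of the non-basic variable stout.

Check each constraint at x*: bottling 217/217 (tight); fermentation 167/187 (slack 20); malt 334/334 (tight).
Slack constraints have shadow price 0 (complementary slackness).
The binding rows give the dual system: 3·y_bottling + 6·y_malt = 45 and 4·y_bottling + 4·y_malt = 36.
Solving: y_bottling = 3, y_malt = 6.
Reduced cost of stout: c₃ − yᵀa₃ = 25.5 − (3·3 + 6·4) = 25.5 − 33 = -7.5.

-7.5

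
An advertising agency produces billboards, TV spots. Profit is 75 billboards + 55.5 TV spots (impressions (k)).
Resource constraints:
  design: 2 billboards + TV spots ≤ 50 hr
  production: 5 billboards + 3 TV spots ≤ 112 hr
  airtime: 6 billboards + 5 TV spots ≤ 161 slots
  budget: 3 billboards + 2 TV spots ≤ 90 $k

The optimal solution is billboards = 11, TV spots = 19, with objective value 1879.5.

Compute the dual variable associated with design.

At the optimum: design uses 41 of 50 (slack = 9); production uses 112 of 112 (binding); airtime uses 161 of 161 (binding); budget uses 71 of 90 (slack = 19).
Slack constraints have shadow price 0 (complementary slackness).
The binding rows give the dual system: 5·y_production + 6·y_airtime = 75 and 3·y_production + 5·y_airtime = 55.5.
→ y_production = 6 and y_airtime = 7.5.
Shadow price of design = 0.

0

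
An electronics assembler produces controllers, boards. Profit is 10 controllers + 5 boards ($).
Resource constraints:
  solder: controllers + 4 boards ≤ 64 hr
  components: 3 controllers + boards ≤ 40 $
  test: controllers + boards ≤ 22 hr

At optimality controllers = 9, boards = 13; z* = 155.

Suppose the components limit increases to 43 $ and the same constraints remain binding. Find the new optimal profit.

At the optimum: solder uses 61 of 64 (slack = 3); components uses 40 of 40 (binding); test uses 22 of 22 (binding).
By complementary slackness, y = 0 for the non-binding constraint.
The binding rows give the dual system: 3·y_components + 1·y_test = 10 and 1·y_components + 1·y_test = 5.
→ y_components = 2.5 and y_test = 2.5.
Δz = y_components·Δb = 2.5 × (3) = 7.5, so new z* = 155 + 7.5 = 162.5.

162.5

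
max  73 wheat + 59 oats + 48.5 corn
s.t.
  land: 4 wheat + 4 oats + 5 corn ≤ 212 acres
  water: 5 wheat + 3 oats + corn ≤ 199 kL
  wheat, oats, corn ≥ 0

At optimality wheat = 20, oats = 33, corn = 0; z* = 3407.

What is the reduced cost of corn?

-6

At the optimum: land uses 212 of 212 (binding); water uses 199 of 199 (binding).
Dual feasibility on the basic columns requires 4·y_land + 5·y_water = 73, 4·y_land + 3·y_water = 59.
→ y_land = 9.5 and y_water = 7.
Reduced cost of corn: c₃ − yᵀa₃ = 48.5 − (9.5·5 + 7·1) = 48.5 − 54.5 = -6.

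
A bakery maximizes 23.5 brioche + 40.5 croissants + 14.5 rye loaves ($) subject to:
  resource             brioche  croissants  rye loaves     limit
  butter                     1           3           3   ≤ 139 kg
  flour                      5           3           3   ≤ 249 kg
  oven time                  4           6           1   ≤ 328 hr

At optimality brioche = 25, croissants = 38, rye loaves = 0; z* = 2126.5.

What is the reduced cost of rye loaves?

-1

Check each constraint at x*: butter 139/139 (tight); flour 239/249 (slack 10); oven time 328/328 (tight).
By complementary slackness, y = 0 for the non-binding constraint.
Dual feasibility on the basic columns requires 1·y_butter + 4·y_oven time = 23.5, 3·y_butter + 6·y_oven time = 40.5.
Solving: y_butter = 3.5, y_oven time = 5.
Reduced cost of rye loaves: c₃ − yᵀa₃ = 14.5 − (3.5·3 + 5·1) = 14.5 − 15.5 = -1.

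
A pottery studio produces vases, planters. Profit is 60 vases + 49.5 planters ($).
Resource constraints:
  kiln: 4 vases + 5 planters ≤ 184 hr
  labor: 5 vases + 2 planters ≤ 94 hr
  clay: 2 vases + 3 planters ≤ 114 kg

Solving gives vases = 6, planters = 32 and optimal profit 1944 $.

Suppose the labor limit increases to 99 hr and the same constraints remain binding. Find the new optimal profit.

1974

At the optimum: kiln uses 184 of 184 (binding); labor uses 94 of 94 (binding); clay uses 108 of 114 (slack = 6).
By complementary slackness, y = 0 for the non-binding constraint.
The binding rows give the dual system: 4·y_kiln + 5·y_labor = 60 and 5·y_kiln + 2·y_labor = 49.5.
→ y_kiln = 7.5 and y_labor = 6.
Δz = y_labor·Δb = 6 × (5) = 30, so new z* = 1944 + 30 = 1974.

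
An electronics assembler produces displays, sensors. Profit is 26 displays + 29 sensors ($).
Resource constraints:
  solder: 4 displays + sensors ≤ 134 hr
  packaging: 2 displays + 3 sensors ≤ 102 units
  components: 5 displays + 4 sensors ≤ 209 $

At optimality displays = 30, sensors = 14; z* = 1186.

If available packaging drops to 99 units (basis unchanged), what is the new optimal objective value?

1159

Binding: solder and packaging. Non-binding: components (3 unused).
Slack constraints have shadow price 0 (complementary slackness).
Dual feasibility on the basic columns requires 4·y_solder + 2·y_packaging = 26, 1·y_solder + 3·y_packaging = 29.
This yields shadow prices y_solder = 2, y_packaging = 9.
Δz = y_packaging·Δb = 9 × (-3) = -27, so new z* = 1186 − 27 = 1159.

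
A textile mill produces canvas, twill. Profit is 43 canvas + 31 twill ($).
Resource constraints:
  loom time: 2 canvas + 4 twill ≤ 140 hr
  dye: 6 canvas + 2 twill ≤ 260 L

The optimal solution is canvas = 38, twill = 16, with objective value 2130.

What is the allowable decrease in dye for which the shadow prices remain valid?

190

Binding constraints: loom time, dye. The basis is B = [[2,4],[6,2]] with det -20.
Per unit decrease in dye, x* moves by d = (-0.2, 0.1).
The basis stays optimal until canvas reaches 0; allowable decrease = 190 L.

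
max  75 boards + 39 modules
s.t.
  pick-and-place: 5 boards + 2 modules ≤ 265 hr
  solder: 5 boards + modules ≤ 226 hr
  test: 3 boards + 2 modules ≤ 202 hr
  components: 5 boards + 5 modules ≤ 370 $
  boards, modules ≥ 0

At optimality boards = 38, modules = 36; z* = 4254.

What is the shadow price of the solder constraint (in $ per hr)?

9

At the optimum: pick-and-place uses 262 of 265 (slack = 3); solder uses 226 of 226 (binding); test uses 186 of 202 (slack = 16); components uses 370 of 370 (binding).
Since pick-and-place, test are not tight, their duals are 0.
From A_Bᵀ y = c: 5·y_solder + 5·y_components = 75; 1·y_solder + 5·y_components = 39.
→ y_solder = 9 and y_components = 6.
Shadow price of solder = 9.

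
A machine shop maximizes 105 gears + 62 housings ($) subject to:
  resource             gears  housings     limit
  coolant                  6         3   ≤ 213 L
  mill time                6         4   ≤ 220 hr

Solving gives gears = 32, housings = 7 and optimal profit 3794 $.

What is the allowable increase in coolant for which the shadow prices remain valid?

Binding constraints: coolant, mill time. The basis is B = [[6,3],[6,4]] with det 6.
Per unit increase in coolant, x* moves by d = (0.6667, -1).
The basis stays optimal until housings reaches 0; allowable increase = 7 L.

7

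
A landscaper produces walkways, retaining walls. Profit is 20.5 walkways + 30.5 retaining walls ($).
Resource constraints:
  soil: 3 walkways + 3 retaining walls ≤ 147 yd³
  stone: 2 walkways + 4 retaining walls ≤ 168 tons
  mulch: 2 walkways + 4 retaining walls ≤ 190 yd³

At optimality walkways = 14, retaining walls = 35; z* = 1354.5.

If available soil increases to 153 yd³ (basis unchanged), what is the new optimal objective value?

Check each constraint at x*: soil 147/147 (tight); stone 168/168 (tight); mulch 168/190 (slack 22).
By complementary slackness, y = 0 for the non-binding constraint.
Dual feasibility on the basic columns requires 3·y_soil + 2·y_stone = 20.5, 3·y_soil + 4·y_stone = 30.5.
→ y_soil = 3.5 and y_stone = 5.
Δz = y_soil·Δb = 3.5 × (6) = 21, so new z* = 1354.5 + 21 = 1375.5.

1375.5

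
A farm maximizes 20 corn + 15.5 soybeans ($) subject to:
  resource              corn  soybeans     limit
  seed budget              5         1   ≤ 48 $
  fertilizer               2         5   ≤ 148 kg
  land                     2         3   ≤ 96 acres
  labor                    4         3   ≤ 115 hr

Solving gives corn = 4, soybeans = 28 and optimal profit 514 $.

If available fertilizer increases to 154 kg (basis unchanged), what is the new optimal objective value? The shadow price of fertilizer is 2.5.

529

Δb = 6, so new z* = 514 + (2.5)·(6) = 514 + 15 = 529.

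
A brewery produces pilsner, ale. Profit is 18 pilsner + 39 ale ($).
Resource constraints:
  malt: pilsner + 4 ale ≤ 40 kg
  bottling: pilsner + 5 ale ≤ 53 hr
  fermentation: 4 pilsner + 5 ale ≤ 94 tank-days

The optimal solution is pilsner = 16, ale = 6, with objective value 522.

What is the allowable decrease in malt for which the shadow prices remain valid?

16.5

Binding constraints: malt, fermentation. The basis is B = [[1,4],[4,5]] with det -11.
Per unit decrease in malt, x* moves by d = (0.4545, -0.3636).
The basis stays optimal until ale reaches 0; allowable decrease = 16.5 kg.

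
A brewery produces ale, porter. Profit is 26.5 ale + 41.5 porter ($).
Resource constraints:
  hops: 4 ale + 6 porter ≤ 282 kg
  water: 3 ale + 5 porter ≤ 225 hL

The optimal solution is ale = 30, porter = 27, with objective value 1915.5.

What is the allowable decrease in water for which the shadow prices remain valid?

13.5

Binding constraints: hops, water. The basis is B = [[4,6],[3,5]] with det 2.
Per unit decrease in water, x* moves by d = (3, -2).
The basis stays optimal until porter reaches 0; allowable decrease = 13.5 hL.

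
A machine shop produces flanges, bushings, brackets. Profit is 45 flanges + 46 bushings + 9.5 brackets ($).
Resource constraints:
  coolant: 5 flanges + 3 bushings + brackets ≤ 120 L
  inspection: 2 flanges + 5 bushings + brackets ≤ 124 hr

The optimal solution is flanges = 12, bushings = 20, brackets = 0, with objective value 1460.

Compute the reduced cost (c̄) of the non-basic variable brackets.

Both coolant and inspection are binding at x*.
From A_Bᵀ y = c: 5·y_coolant + 2·y_inspection = 45; 3·y_coolant + 5·y_inspection = 46.
Solving: y_coolant = 7, y_inspection = 5.
Reduced cost of brackets: c₃ − yᵀa₃ = 9.5 − (7·1 + 5·1) = 9.5 − 12 = -2.5.

-2.5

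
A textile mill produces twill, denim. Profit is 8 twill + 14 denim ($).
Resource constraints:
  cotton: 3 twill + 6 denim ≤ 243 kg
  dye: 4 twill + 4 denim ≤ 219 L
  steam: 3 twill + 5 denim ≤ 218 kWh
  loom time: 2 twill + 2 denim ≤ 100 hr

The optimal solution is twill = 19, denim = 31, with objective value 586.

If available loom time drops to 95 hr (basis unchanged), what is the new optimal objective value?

581

At the optimum: cotton uses 243 of 243 (binding); dye uses 200 of 219 (slack = 19); steam uses 212 of 218 (slack = 6); loom time uses 100 of 100 (binding).
Since dye, steam are not tight, their duals are 0.
From A_Bᵀ y = c: 3·y_cotton + 2·y_loom time = 8; 6·y_cotton + 2·y_loom time = 14.
Solving: y_cotton = 2, y_loom time = 1.
Δz = y_loom time·Δb = 1 × (-5) = -5, so new z* = 586 − 5 = 581.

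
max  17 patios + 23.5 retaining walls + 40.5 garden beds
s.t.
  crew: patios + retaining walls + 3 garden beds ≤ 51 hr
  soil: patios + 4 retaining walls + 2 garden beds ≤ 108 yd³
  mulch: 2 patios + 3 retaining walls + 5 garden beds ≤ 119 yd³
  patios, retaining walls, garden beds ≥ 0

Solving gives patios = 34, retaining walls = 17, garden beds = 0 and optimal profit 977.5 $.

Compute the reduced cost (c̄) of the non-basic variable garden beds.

Check each constraint at x*: crew 51/51 (tight); soil 102/108 (slack 6); mulch 119/119 (tight).
Slack constraints have shadow price 0 (complementary slackness).
From A_Bᵀ y = c: 1·y_crew + 2·y_mulch = 17; 1·y_crew + 3·y_mulch = 23.5.
Solving: y_crew = 4, y_mulch = 6.5.
Reduced cost of garden beds: c₃ − yᵀa₃ = 40.5 − (4·3 + 6.5·5) = 40.5 − 44.5 = -4.

-4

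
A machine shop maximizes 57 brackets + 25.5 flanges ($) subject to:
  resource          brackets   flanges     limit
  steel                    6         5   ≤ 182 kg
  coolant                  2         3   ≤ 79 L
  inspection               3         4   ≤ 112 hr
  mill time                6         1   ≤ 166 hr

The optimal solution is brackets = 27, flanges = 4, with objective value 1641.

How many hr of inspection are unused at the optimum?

inspection used = 3·27 + 4·4 = 97; slack = 112 − 97 = 15.

15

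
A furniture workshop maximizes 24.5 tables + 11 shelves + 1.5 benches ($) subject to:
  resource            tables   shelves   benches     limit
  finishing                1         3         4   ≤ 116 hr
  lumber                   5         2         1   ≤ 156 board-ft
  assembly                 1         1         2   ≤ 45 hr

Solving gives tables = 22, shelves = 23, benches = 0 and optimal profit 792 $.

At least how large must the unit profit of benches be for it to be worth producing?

8.5

At the optimum: finishing uses 91 of 116 (slack = 25); lumber uses 156 of 156 (binding); assembly uses 45 of 45 (binding).
By complementary slackness, y = 0 for the non-binding constraint.
From A_Bᵀ y = c: 5·y_lumber + 1·y_assembly = 24.5; 2·y_lumber + 1·y_assembly = 11.
Solving: y_lumber = 4.5, y_assembly = 2.
benches enters the basis when its profit ≥ yᵀa₃ = 4.5·1 + 2·2 = 8.5.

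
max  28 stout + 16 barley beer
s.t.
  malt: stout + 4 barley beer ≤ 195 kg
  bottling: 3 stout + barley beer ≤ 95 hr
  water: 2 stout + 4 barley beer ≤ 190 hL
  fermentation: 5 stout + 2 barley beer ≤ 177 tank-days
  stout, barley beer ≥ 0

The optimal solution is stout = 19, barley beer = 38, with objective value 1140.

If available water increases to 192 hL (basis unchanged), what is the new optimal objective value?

Binding: bottling and water. Non-binding: malt (24 unused), fermentation (6 unused).
Slack constraints have shadow price 0 (complementary slackness).
From A_Bᵀ y = c: 3·y_bottling + 2·y_water = 28; 1·y_bottling + 4·y_water = 16.
Solving: y_bottling = 8, y_water = 2.
Δz = y_water·Δb = 2 × (2) = 4, so new z* = 1140 + 4 = 1144.

1144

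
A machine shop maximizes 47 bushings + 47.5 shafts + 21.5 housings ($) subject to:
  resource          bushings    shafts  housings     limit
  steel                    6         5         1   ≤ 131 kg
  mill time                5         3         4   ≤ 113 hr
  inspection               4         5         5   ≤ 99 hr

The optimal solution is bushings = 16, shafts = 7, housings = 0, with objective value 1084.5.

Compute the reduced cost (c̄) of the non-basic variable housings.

-8

Check each constraint at x*: steel 131/131 (tight); mill time 101/113 (slack 12); inspection 99/99 (tight).
Slack constraints have shadow price 0 (complementary slackness).
The binding rows give the dual system: 6·y_steel + 4·y_inspection = 47 and 5·y_steel + 5·y_inspection = 47.5.
This yields shadow prices y_steel = 4.5, y_inspection = 5.
Reduced cost of housings: c₃ − yᵀa₃ = 21.5 − (4.5·1 + 5·5) = 21.5 − 29.5 = -8.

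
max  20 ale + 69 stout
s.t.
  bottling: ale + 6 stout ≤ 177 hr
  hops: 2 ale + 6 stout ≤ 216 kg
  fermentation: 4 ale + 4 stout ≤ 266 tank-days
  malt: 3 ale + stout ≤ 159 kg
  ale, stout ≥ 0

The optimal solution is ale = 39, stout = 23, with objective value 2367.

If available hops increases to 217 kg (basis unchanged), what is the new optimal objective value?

2375.5

Check each constraint at x*: bottling 177/177 (tight); hops 216/216 (tight); fermentation 248/266 (slack 18); malt 140/159 (slack 19).
By complementary slackness, y = 0 for the non-binding constraints.
Dual feasibility on the basic columns requires 1·y_bottling + 2·y_hops = 20, 6·y_bottling + 6·y_hops = 69.
This yields shadow prices y_bottling = 3, y_hops = 8.5.
Δz = y_hops·Δb = 8.5 × (1) = 8.5, so new z* = 2367 + 8.5 = 2375.5.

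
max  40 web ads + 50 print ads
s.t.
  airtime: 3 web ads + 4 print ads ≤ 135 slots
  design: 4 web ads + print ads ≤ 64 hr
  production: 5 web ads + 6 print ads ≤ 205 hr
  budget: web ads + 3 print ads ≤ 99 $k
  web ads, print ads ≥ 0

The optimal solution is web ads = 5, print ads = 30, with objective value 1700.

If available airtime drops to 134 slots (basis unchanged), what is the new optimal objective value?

1695

Check each constraint at x*: airtime 135/135 (tight); design 50/64 (slack 14); production 205/205 (tight); budget 95/99 (slack 4).
Slack constraints have shadow price 0 (complementary slackness).
Dual feasibility on the basic columns requires 3·y_airtime + 5·y_production = 40, 4·y_airtime + 6·y_production = 50.
→ y_airtime = 5 and y_production = 5.
Δz = y_airtime·Δb = 5 × (-1) = -5, so new z* = 1700 − 5 = 1695.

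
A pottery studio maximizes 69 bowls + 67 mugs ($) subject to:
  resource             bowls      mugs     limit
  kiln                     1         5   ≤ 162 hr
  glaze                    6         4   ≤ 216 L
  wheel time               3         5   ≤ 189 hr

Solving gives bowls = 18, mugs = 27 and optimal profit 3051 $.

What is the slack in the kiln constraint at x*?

kiln used = 1·18 + 5·27 = 153; slack = 162 − 153 = 9.

9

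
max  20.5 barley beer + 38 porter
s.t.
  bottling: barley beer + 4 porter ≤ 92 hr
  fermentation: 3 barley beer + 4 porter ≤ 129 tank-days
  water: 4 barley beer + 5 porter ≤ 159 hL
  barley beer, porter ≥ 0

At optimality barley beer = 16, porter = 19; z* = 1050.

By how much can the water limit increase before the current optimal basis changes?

6.875

Binding constraints: bottling, water. The basis is B = [[1,4],[4,5]] with det -11.
Per unit increase in water, x* moves by d = (0.3636, -0.0909).
The basis stays optimal until fermentation becomes binding; allowable increase = 6.875 hL.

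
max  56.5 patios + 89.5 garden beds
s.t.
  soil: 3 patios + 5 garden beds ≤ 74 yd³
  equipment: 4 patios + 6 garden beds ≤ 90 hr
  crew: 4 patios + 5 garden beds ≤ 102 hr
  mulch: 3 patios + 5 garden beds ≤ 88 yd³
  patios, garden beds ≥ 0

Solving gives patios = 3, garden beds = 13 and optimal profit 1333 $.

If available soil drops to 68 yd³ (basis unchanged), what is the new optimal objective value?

Binding: soil and equipment. Non-binding: crew (25 unused), mulch (14 unused).
By complementary slackness, y = 0 for the non-binding constraints.
The binding rows give the dual system: 3·y_soil + 4·y_equipment = 56.5 and 5·y_soil + 6·y_equipment = 89.5.
Solving: y_soil = 9.5, y_equipment = 7.
Δz = y_soil·Δb = 9.5 × (-6) = -57, so new z* = 1333 − 57 = 1276.

1276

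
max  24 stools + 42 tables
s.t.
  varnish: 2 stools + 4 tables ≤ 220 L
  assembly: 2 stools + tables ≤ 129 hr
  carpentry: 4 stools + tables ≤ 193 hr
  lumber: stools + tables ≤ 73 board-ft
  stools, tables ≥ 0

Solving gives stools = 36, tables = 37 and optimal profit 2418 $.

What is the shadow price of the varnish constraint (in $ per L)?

At the optimum: varnish uses 220 of 220 (binding); assembly uses 109 of 129 (slack = 20); carpentry uses 181 of 193 (slack = 12); lumber uses 73 of 73 (binding).
By complementary slackness, y = 0 for the non-binding constraints.
The binding rows give the dual system: 2·y_varnish + 1·y_lumber = 24 and 4·y_varnish + 1·y_lumber = 42.
→ y_varnish = 9 and y_lumber = 6.
Shadow price of varnish = 9.

9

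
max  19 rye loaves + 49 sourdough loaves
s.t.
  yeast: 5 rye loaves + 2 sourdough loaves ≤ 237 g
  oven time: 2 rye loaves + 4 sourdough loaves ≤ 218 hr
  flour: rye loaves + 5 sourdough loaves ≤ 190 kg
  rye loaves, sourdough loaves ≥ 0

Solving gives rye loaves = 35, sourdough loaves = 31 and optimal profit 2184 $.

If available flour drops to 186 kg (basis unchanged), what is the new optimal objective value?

At the optimum: yeast uses 237 of 237 (binding); oven time uses 194 of 218 (slack = 24); flour uses 190 of 190 (binding).
Since oven time is not tight, its dual is 0.
The binding rows give the dual system: 5·y_yeast + 1·y_flour = 19 and 2·y_yeast + 5·y_flour = 49.
→ y_yeast = 2 and y_flour = 9.
Δz = y_flour·Δb = 9 × (-4) = -36, so new z* = 2184 − 36 = 2148.

2148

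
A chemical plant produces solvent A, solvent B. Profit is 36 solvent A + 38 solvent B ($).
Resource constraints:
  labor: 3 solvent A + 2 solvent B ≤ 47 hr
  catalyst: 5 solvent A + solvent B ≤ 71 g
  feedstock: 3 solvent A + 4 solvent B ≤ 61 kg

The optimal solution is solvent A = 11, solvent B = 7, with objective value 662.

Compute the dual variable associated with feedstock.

7

At the optimum: labor uses 47 of 47 (binding); catalyst uses 62 of 71 (slack = 9); feedstock uses 61 of 61 (binding).
Since catalyst is not tight, its dual is 0.
The binding rows give the dual system: 3·y_labor + 3·y_feedstock = 36 and 2·y_labor + 4·y_feedstock = 38.
This yields shadow prices y_labor = 5, y_feedstock = 7.
Shadow price of feedstock = 7.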